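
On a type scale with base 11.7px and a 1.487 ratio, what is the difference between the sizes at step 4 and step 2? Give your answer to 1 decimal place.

Step 2: 11.7 × 1.487² = 25.871px
Step 4: 11.7 × 1.487⁴ = 57.204px
Difference: 57.204 − 25.871 = 31.333px

31.3px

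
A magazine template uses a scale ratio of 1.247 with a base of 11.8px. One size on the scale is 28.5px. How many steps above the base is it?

1.247ⁿ = 28.5 / 11.8 = 2.4153
n = ln(2.4153) / ln(1.247) = 0.8818 / 0.2207 ≈ 3.99

4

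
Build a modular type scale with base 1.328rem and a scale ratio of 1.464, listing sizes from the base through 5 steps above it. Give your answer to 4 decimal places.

Step 0: 1.328rem
Step 1: 1.328 × 1.464 = 1.9442
Step 2: 1.328 × 1.464² = 2.8463
Step 3: 1.328 × 1.464³ = 4.1670
Step 4: 1.328 × 1.464⁴ = 6.1005
Step 5: 1.328 × 1.464⁵ = 8.9311

1.3280rem, 1.9442rem, 2.8463rem, 4.1670rem, 6.1005rem, 8.9311rem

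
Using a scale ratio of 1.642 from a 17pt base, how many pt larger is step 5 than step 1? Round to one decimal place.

Step 1: 17.0 × 1.642 = 27.914pt
Step 5: 17.0 × 1.642⁵ = 202.915pt
Difference: 202.915 − 27.914 = 175.001pt

175.0pt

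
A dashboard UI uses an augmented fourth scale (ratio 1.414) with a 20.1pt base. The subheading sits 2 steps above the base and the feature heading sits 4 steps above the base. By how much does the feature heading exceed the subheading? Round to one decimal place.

Step 2: 20.1 × 1.414² = 40.188pt
Step 4: 20.1 × 1.414⁴ = 80.351pt
Difference: 80.351 − 40.188 = 40.163pt

40.2pt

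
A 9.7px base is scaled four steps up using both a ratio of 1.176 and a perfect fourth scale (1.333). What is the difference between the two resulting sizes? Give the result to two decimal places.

At 1.176: 9.7 × 1.176⁴ = 18.5524px
Perfect fourth: 9.7 × 1.333⁴ = 30.6261px
Difference: 30.6261 − 18.5524 = 12.0737px

12.07px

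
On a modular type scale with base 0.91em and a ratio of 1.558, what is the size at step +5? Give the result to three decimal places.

0.91 × 1.558⁵ = 0.91 × 9.17989 ≈ 8.354

8.354em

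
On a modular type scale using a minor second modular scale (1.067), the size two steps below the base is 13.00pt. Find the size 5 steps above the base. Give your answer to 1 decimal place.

13.00 × 1.067⁷ = 13.00 × 1.57453 ≈ 20.469

20.5pt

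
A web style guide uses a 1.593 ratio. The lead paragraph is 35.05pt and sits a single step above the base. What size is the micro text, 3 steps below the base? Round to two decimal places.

5.44pt

Moving from step +1 to step -3 is 4 steps down, so divide by r⁴.
35.05 ÷ 1.593⁴ = 35.05 ÷ 6.43966 ≈ 5.443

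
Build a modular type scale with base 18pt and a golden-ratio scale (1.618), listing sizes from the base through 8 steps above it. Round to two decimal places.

Step 0: 18pt
Step 1: 18.0 × 1.618 = 29.12
Step 2: 18.0 × 1.618² = 47.12
Step 3: 18.0 × 1.618³ = 76.24
Step 4: 18.0 × 1.618⁴ = 123.36
Step 5: 18.0 × 1.618⁵ = 199.60
Step 6: 18.0 × 1.618⁶ = 322.96
Step 7: 18.0 × 1.618⁷ = 522.54
Step 8: 18.0 × 1.618⁸ = 845.47

18.00pt, 29.12pt, 47.12pt, 76.24pt, 123.36pt, 199.60pt, 322.96pt, 522.54pt, 845.47pt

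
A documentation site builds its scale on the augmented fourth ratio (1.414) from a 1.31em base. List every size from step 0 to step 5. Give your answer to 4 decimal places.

Step 0: 1.31em
Step 1: 1.31 × 1.414 = 1.8523
Step 2: 1.31 × 1.414² = 2.6192
Step 3: 1.31 × 1.414³ = 3.7036
Step 4: 1.31 × 1.414⁴ = 5.2368
Step 5: 1.31 × 1.414⁵ = 7.4049

1.3100em, 1.8523em, 2.6192em, 3.7036em, 5.2368em, 7.4049em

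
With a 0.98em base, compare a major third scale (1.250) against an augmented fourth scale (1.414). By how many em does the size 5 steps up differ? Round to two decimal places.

2.55em

Major third: 0.98 × 1.250⁵ = 2.9907em
Augmented fourth: 0.98 × 1.414⁵ = 5.5395em
Difference: 5.5395 − 2.9907 = 2.5488em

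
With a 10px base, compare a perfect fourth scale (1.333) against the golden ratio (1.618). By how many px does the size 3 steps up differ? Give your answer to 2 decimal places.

Perfect fourth: 10.0 × 1.333³ = 23.6859px
Golden ratio: 10.0 × 1.618³ = 42.3580px
Difference: 42.3580 − 23.6859 = 18.6721px

18.67px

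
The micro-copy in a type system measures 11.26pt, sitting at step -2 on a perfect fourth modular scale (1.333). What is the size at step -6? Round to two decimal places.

3.57pt

The gap is -6 − (-2) = -4 steps, so the factor is 1.333^-4.
11.26 ÷ 1.333⁴ = 11.26 ÷ 3.15733 ≈ 3.566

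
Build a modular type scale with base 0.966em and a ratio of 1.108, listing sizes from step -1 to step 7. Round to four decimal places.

0.8718em, 0.9660em, 1.0703em, 1.1859em, 1.3140em, 1.4559em, 1.6132em, 1.7874em, 1.9804em

Step -1: 0.966 ÷ 1.108 = 0.8718
Step 0: 0.966em
Step 1: 0.966 × 1.108 = 1.0703
Step 2: 0.966 × 1.108² = 1.1859
Step 3: 0.966 × 1.108³ = 1.3140
Step 4: 0.966 × 1.108⁴ = 1.4559
Step 5: 0.966 × 1.108⁵ = 1.6132
Step 6: 0.966 × 1.108⁶ = 1.7874
Step 7: 0.966 × 1.108⁷ = 1.9804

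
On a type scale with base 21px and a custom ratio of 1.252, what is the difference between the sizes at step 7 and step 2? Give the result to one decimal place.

Step 2: 21.0 × 1.252² = 32.918px
Step 7: 21.0 × 1.252⁷ = 101.263px
Difference: 101.263 − 32.918 = 68.345px

68.3px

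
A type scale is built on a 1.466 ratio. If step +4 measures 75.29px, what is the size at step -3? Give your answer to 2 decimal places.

75.29 ÷ 1.466⁷ = 75.29 ÷ 14.55251 ≈ 5.174

5.17px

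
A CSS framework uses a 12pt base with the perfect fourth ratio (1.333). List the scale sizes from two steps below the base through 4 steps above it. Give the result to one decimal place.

6.8pt, 9.0pt, 12.0pt, 16.0pt, 21.3pt, 28.4pt, 37.9pt

Step -2: 12.0 ÷ 1.333² = 6.8
Step -1: 12.0 ÷ 1.333 = 9.0
Step 0: 12pt
Step 1: 12.0 × 1.333 = 16.0
Step 2: 12.0 × 1.333² = 21.3
Step 3: 12.0 × 1.333³ = 28.4
Step 4: 12.0 × 1.333⁴ = 37.9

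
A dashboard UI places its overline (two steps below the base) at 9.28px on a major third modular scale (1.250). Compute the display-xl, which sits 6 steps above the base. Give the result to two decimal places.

55.31px

Moving from step -2 to step +6 is 8 steps up, so multiply by r⁸.
9.28 × 1.250⁸ = 9.28 × 5.96046 ≈ 55.313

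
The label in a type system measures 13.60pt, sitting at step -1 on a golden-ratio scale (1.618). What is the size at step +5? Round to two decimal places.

13.60 × 1.618⁶ = 13.60 × 17.94201 ≈ 244.011

244.01pt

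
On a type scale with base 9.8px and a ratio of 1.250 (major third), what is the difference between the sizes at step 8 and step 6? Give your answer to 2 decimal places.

21.03px

Step 6: 9.8 × 1.250⁶ = 37.3840px
Step 8: 9.8 × 1.250⁸ = 58.4126px
Difference: 58.4126 − 37.3840 = 21.0286px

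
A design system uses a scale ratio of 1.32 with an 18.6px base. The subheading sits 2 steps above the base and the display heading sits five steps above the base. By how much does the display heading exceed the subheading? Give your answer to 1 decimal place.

Step 2: 18.6 × 1.32² = 32.409px
Step 5: 18.6 × 1.32⁵ = 74.539px
Difference: 74.539 − 32.409 = 42.130px

42.1px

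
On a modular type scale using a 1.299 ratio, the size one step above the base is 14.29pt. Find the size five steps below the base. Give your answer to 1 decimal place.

Moving from step +1 to step -5 is 6 steps down, so divide by r⁶.
14.29 ÷ 1.299⁶ = 14.29 ÷ 4.80457 ≈ 2.974

3.0pt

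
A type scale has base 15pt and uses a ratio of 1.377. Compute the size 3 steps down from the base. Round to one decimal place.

5.7pt

15.0 ÷ 1.377³ = 15.0 ÷ 2.61097 ≈ 5.74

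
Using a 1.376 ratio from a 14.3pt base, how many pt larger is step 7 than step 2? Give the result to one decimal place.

Step 2: 14.3 × 1.376² = 27.075pt
Step 7: 14.3 × 1.376⁷ = 133.557pt
Difference: 133.557 − 27.075 = 106.482pt

106.5pt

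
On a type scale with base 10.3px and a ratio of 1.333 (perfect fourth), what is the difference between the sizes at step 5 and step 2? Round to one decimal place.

Step 2: 10.3 × 1.333² = 18.302px
Step 5: 10.3 × 1.333⁵ = 43.350px
Difference: 43.350 − 18.302 = 25.048px

25.0px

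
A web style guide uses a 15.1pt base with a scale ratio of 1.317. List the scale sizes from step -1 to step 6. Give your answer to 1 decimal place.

Step -1: 15.1 ÷ 1.317 = 11.5
Step 0: 15.1pt
Step 1: 15.1 × 1.317 = 19.9
Step 2: 15.1 × 1.317² = 26.2
Step 3: 15.1 × 1.317³ = 34.5
Step 4: 15.1 × 1.317⁴ = 45.4
Step 5: 15.1 × 1.317⁵ = 59.8
Step 6: 15.1 × 1.317⁶ = 78.8

11.5pt, 15.1pt, 19.9pt, 26.2pt, 34.5pt, 45.4pt, 59.8pt, 78.8pt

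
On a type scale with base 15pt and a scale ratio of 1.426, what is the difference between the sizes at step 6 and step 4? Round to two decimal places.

64.10pt

Step 4: 15.0 × 1.426⁴ = 62.0254pt
Step 6: 15.0 × 1.426⁶ = 126.1271pt
Difference: 126.1271 − 62.0254 = 64.1017pt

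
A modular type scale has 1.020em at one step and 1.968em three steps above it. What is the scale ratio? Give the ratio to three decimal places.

r³ = 1.968 / 1.020, so r = (1.968/1.020)^(1/3).
r = 1.9294^(1/3) ≈ 1.2449

1.245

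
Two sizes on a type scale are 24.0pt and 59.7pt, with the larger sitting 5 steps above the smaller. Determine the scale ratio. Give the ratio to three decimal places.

1.200

The ratio satisfies 24.0 × r⁵ = 59.7, so r = (59.7 / 24.0)^(1/5).
r = 2.4875^(1/5) ≈ 1.1999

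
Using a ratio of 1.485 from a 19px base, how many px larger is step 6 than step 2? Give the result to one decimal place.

Step 2: 19.0 × 1.485² = 41.899px
Step 6: 19.0 × 1.485⁶ = 203.757px
Difference: 203.757 − 41.899 = 161.858px

161.9px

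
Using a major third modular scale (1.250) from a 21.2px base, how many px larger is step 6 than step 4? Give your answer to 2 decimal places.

Step 4: 21.2 × 1.250⁴ = 51.7578px
Step 6: 21.2 × 1.250⁶ = 80.8716px
Difference: 80.8716 − 51.7578 = 29.1138px

29.11px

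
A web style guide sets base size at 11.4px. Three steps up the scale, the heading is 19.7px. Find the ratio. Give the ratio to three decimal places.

The ratio satisfies 11.4 × r³ = 19.7, so r = (19.7 / 11.4)^(1/3).
r = 1.7281^(1/3) ≈ 1.2000

1.200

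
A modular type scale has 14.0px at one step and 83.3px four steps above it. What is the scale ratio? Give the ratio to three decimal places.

1.562

r⁴ = 83.3 / 14.0, so r = (83.3/14.0)^(1/4).
r = 5.9500^(1/4) ≈ 1.5618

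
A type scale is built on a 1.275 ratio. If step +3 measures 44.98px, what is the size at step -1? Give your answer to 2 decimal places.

17.02px

Moving from step +3 to step -1 is 4 steps down, so divide by r⁴.
44.98 ÷ 1.275⁴ = 44.98 ÷ 2.64266 ≈ 17.021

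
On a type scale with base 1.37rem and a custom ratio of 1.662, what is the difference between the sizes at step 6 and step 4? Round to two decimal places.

Step 4: 1.37 × 1.662⁴ = 10.4531rem
Step 6: 1.37 × 1.662⁶ = 28.8740rem
Difference: 28.8740 − 10.4531 = 18.4209rem

18.42rem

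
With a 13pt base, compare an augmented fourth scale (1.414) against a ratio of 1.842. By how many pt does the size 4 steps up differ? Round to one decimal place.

Augmented fourth: 13.0 × 1.414⁴ = 51.969pt
At 1.842: 13.0 × 1.842⁴ = 149.659pt
Difference: 149.659 − 51.969 = 97.690pt

97.7pt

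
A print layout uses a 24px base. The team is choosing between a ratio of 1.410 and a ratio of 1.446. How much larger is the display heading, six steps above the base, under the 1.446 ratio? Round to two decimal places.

At 1.410: 24.0 × 1.410⁶ = 188.5932px
At 1.446: 24.0 × 1.446⁶ = 219.3921px
Difference: 219.3921 − 188.5932 = 30.7989px

30.80px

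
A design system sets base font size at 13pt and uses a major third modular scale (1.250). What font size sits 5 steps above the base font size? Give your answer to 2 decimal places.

A modular type scale is a geometric sequence: sizeₙ = base × rⁿ.
13.0 × 1.250⁵ = 13.0 × 3.05176 ≈ 39.67

39.67pt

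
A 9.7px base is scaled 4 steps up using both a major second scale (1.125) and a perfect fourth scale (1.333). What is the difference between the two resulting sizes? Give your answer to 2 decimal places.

15.09px

Major second: 9.7 × 1.125⁴ = 15.5375px
Perfect fourth: 9.7 × 1.333⁴ = 30.6261px
Difference: 30.6261 − 15.5375 = 15.0886px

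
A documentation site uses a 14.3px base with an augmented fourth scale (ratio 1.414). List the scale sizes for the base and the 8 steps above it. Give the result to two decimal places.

14.30px, 20.22px, 28.59px, 40.43px, 57.17px, 80.83px, 114.30px, 161.62px, 228.52px

Step 0: 14.3px
Step 1: 14.3 × 1.414 = 20.22
Step 2: 14.3 × 1.414² = 28.59
Step 3: 14.3 × 1.414³ = 40.43
Step 4: 14.3 × 1.414⁴ = 57.17
Step 5: 14.3 × 1.414⁵ = 80.83
Step 6: 14.3 × 1.414⁶ = 114.30
Step 7: 14.3 × 1.414⁷ = 161.62
Step 8: 14.3 × 1.414⁸ = 228.52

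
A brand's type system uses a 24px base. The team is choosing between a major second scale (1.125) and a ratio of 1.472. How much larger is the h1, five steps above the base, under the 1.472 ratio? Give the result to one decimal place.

122.6px

Major second: 24.0 × 1.125⁵ = 43.249px
At 1.472: 24.0 × 1.472⁵ = 165.863px
Difference: 165.863 − 43.249 = 122.614px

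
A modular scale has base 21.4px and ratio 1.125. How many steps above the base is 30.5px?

3

1.125ⁿ = 30.5 / 21.4 = 1.4252
n = ln(1.4252) / ln(1.125) = 0.3543 / 0.1178 ≈ 3.01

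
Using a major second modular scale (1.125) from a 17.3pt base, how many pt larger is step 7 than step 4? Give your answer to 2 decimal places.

11.74pt

Step 4: 17.3 × 1.125⁴ = 27.7113pt
Step 7: 17.3 × 1.125⁷ = 39.4561pt
Difference: 39.4561 − 27.7113 = 11.7448pt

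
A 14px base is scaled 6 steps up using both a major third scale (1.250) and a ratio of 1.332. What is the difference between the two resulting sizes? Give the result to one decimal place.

24.8px

Major third: 14.0 × 1.250⁶ = 53.406px
At 1.332: 14.0 × 1.332⁶ = 78.190px
Difference: 78.190 − 53.406 = 24.784px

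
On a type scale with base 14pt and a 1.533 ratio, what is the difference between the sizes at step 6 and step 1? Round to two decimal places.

Step 1: 14.0 × 1.533 = 21.4620pt
Step 6: 14.0 × 1.533⁶ = 181.7109pt
Difference: 181.7109 − 21.4620 = 160.2489pt

160.25pt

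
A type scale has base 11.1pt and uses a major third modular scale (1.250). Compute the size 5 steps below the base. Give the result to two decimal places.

3.64pt

11.1 ÷ 1.250⁵ = 11.1 ÷ 3.05176 ≈ 3.64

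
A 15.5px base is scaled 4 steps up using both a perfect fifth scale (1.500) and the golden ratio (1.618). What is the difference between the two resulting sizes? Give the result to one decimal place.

27.8px

Perfect fifth: 15.5 × 1.500⁴ = 78.469px
Golden ratio: 15.5 × 1.618⁴ = 106.230px
Difference: 106.230 − 78.469 = 27.761px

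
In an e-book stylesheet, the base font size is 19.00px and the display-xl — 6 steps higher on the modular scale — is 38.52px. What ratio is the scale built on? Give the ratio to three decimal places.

1.125

The ratio satisfies 19.00 × r⁶ = 38.52, so r = (38.52 / 19.00)^(1/6).
r = 2.0274^(1/6) ≈ 1.1250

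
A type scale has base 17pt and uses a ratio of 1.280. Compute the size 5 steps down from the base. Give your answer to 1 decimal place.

4.9pt

A modular type scale is a geometric sequence: sizeₙ = base × rⁿ.
17.0 ÷ 1.280⁵ = 17.0 ÷ 3.43597 ≈ 4.95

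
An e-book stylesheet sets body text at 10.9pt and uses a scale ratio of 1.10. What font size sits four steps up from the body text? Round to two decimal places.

15.96pt

A modular type scale is a geometric sequence: sizeₙ = base × rⁿ.
10.9 × 1.10⁴ = 10.9 × 1.46410 ≈ 15.96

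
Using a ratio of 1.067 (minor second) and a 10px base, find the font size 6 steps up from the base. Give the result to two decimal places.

14.76px

A modular type scale is a geometric sequence: sizeₙ = base × rⁿ.
10.0 × 1.067⁶ = 10.0 × 1.47566 ≈ 14.76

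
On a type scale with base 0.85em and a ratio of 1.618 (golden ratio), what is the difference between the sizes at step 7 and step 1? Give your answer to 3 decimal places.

Step 1: 0.85 × 1.618 = 1.37530em
Step 7: 0.85 × 1.618⁷ = 24.67565em
Difference: 24.67565 − 1.37530 = 23.30035em

23.300em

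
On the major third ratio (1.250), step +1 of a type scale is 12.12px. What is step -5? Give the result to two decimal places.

Moving from step +1 to step -5 is 6 steps down, so divide by r⁶.
12.12 ÷ 1.250⁶ = 12.12 ÷ 3.81470 ≈ 3.177

3.18px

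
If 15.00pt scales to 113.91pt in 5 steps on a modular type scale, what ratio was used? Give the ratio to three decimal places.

The ratio satisfies 15.00 × r⁵ = 113.91, so r = (113.91 / 15.00)^(1/5).
r = 7.5940^(1/5) ≈ 1.5000

1.500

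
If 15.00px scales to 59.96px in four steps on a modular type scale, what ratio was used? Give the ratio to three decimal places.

The ratio satisfies 15.00 × r⁴ = 59.96, so r = (59.96 / 15.00)^(1/4).
r = 3.9973^(1/4) ≈ 1.4140

1.414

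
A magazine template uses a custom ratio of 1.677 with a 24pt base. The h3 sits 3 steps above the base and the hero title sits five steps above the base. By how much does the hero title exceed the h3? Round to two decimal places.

205.14pt

Step 3: 24.0 × 1.677³ = 113.1906pt
Step 5: 24.0 × 1.677⁵ = 318.3293pt
Difference: 318.3293 − 113.1906 = 205.1387pt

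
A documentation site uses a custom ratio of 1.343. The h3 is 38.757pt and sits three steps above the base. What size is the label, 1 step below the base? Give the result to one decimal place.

Moving from step +3 to step -1 is 4 steps down, so divide by r⁴.
38.757 ÷ 1.343⁴ = 38.757 ÷ 3.25315 ≈ 11.914

11.9pt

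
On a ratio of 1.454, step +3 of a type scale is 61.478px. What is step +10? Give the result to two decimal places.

The gap is 10 − (3) = 7 steps, so the factor is 1.454^7.
61.478 × 1.454⁷ = 61.478 × 13.73886 ≈ 844.638

844.64px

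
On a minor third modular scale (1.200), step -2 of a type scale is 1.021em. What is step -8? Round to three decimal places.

Moving from step -2 to step -8 is 6 steps down, so divide by r⁶.
1.021 ÷ 1.200⁶ = 1.021 ÷ 2.98598 ≈ 0.342

0.342em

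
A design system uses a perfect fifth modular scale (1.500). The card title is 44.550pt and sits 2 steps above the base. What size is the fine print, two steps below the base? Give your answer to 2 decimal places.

8.80pt

The gap is -2 − (2) = -4 steps, so the factor is 1.500^-4.
44.550 ÷ 1.500⁴ = 44.550 ÷ 5.06250 ≈ 8.800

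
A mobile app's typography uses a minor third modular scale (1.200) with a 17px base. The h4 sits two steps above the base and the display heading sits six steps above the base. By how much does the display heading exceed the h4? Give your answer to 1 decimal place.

Step 2: 17.0 × 1.200² = 24.480px
Step 6: 17.0 × 1.200⁶ = 50.762px
Difference: 50.762 − 24.480 = 26.282px

26.3px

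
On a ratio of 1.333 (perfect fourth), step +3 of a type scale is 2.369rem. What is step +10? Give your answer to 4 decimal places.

17.7164rem

The gap is 10 − (3) = 7 steps, so the factor is 1.333^7.
2.369 × 1.333⁷ = 2.369 × 7.47844 ≈ 17.7164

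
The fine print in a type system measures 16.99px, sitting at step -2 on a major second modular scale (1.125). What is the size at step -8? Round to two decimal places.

8.38px

The gap is -8 − (-2) = -6 steps, so the factor is 1.125^-6.
16.99 ÷ 1.125⁶ = 16.99 ÷ 2.02729 ≈ 8.381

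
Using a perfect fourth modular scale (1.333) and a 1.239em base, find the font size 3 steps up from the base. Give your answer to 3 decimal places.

A modular type scale is a geometric sequence: sizeₙ = base × rⁿ.
1.239 × 1.333³ = 1.239 × 2.36859 ≈ 2.935

2.935em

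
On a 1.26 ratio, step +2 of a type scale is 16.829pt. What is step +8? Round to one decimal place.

67.3pt

16.829 × 1.26⁶ = 16.829 × 4.00150 ≈ 67.341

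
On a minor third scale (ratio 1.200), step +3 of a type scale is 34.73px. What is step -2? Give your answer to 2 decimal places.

13.96px

34.73 ÷ 1.200⁵ = 34.73 ÷ 2.48832 ≈ 13.957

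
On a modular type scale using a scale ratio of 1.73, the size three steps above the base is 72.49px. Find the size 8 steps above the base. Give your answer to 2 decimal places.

1123.33px

Moving from step +3 to step +8 is 5 steps up, so multiply by r⁵.
72.49 × 1.73⁵ = 72.49 × 15.49639 ≈ 1123.333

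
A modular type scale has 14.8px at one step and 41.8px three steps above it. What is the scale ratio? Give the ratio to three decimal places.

The ratio satisfies 14.8 × r³ = 41.8, so r = (41.8 / 14.8)^(1/3).
r = 2.8243^(1/3) ≈ 1.4135

1.414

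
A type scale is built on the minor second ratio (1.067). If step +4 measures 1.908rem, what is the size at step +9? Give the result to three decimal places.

Moving from step +4 to step +9 is 5 steps up, so multiply by r⁵.
1.908 × 1.067⁵ = 1.908 × 1.38300 ≈ 2.639

2.639rem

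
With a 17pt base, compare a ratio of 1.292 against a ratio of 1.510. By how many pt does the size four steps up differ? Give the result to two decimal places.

At 1.292: 17.0 × 1.292⁴ = 47.3695pt
At 1.510: 17.0 × 1.510⁴ = 88.3806pt
Difference: 88.3806 − 47.3695 = 41.0111pt

41.01pt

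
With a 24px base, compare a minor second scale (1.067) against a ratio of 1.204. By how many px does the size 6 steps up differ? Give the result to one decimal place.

37.7px

Minor second: 24.0 × 1.067⁶ = 35.416px
At 1.204: 24.0 × 1.204⁶ = 73.109px
Difference: 73.109 − 35.416 = 37.693px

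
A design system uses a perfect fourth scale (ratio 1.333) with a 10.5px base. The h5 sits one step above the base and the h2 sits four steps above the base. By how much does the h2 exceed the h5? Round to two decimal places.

19.16px

Step 1: 10.5 × 1.333 = 13.9965px
Step 4: 10.5 × 1.333⁴ = 33.1520px
Difference: 33.1520 − 13.9965 = 19.1555px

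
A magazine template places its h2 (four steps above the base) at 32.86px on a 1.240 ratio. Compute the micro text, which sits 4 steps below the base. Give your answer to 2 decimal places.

The gap is -4 − (4) = -8 steps, so the factor is 1.240^-8.
32.86 ÷ 1.240⁸ = 32.86 ÷ 5.58951 ≈ 5.879

5.88px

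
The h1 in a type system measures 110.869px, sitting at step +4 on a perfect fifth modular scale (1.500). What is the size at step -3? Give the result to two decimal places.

6.49px

110.869 ÷ 1.500⁷ = 110.869 ÷ 17.08594 ≈ 6.489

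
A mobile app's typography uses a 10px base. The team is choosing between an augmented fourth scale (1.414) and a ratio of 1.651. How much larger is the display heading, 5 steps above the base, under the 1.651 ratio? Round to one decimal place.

66.1px

Augmented fourth: 10.0 × 1.414⁵ = 56.526px
At 1.651: 10.0 × 1.651⁵ = 122.669px
Difference: 122.669 − 56.526 = 66.143px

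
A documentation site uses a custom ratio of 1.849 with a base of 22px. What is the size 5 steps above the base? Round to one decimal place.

22.0 × 1.849⁵ = 22.0 × 21.61148 ≈ 475.45

475.5px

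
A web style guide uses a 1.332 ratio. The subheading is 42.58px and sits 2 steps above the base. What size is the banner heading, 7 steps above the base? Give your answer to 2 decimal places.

178.54px

42.58 × 1.332⁵ = 42.58 × 4.19296 ≈ 178.536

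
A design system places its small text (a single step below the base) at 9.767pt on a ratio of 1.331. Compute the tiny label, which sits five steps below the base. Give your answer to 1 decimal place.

3.1pt

9.767 ÷ 1.331⁴ = 9.767 ÷ 3.13843 ≈ 3.112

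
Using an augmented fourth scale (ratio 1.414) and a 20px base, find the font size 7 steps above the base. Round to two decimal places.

20.0 × 1.414⁷ = 20.0 × 11.30175 ≈ 226.04

226.04px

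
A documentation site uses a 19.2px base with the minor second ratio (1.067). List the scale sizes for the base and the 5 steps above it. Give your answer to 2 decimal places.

19.20px, 20.49px, 21.86px, 23.32px, 24.89px, 26.55px

Step 0: 19.2px
Step 1: 19.2 × 1.067 = 20.49
Step 2: 19.2 × 1.067² = 21.86
Step 3: 19.2 × 1.067³ = 23.32
Step 4: 19.2 × 1.067⁴ = 24.89
Step 5: 19.2 × 1.067⁵ = 26.55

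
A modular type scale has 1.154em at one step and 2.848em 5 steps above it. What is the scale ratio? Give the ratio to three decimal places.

The ratio satisfies 1.154 × r⁵ = 2.848, so r = (2.848 / 1.154)^(1/5).
r = 2.4679^(1/5) ≈ 1.1980

1.198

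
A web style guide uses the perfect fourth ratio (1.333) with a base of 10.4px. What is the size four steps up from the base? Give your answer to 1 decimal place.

32.8px

Every step multiplies by the scale ratio.
10.4 × 1.333⁴ = 10.4 × 3.15733 ≈ 32.84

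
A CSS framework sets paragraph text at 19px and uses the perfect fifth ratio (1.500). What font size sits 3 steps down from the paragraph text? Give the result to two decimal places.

5.63px

A modular type scale is a geometric sequence: sizeₙ = base × rⁿ.
19.0 ÷ 1.500³ = 19.0 ÷ 3.37500 ≈ 5.63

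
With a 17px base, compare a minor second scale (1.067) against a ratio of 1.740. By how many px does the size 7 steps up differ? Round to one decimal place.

794.1px

Minor second: 17.0 × 1.067⁷ = 26.767px
At 1.740: 17.0 × 1.740⁷ = 820.906px
Difference: 820.906 − 26.767 = 794.139px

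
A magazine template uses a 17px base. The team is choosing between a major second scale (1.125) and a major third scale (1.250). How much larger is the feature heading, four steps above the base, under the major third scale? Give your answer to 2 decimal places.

14.27px

Major second: 17.0 × 1.125⁴ = 27.2307px
Major third: 17.0 × 1.250⁴ = 41.5039px
Difference: 41.5039 − 27.2307 = 14.2732px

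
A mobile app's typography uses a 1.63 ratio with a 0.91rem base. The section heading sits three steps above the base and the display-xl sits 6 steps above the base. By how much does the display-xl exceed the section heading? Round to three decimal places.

13.126rem

Step 3: 0.91 × 1.63³ = 3.94098rem
Step 6: 0.91 × 1.63⁶ = 17.06739rem
Difference: 17.06739 − 3.94098 = 13.12641rem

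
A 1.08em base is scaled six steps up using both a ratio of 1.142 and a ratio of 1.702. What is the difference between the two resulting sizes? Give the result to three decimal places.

At 1.142: 1.08 × 1.142⁶ = 2.39563em
At 1.702: 1.08 × 1.702⁶ = 26.25313em
Difference: 26.25313 − 2.39563 = 23.85750em

23.857em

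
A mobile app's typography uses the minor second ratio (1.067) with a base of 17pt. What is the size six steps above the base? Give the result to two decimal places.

25.09pt

17.0 × 1.067⁶ = 17.0 × 1.47566 ≈ 25.09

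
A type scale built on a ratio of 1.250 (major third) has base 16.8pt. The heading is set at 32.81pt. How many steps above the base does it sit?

1.250ⁿ = 32.81 / 16.8 = 1.9530
n = ln(1.9530) / ln(1.250) = 0.6694 / 0.2231 ≈ 3.00

3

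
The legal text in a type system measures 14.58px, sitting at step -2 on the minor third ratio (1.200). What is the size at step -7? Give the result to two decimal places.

5.86px

The gap is -7 − (-2) = -5 steps, so the factor is 1.200^-5.
14.58 ÷ 1.200⁵ = 14.58 ÷ 2.48832 ≈ 5.859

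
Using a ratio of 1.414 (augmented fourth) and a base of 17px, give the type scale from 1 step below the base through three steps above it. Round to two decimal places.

Step -1: 17.0 ÷ 1.414 = 12.02
Step 0: 17px
Step 1: 17.0 × 1.414 = 24.04
Step 2: 17.0 × 1.414² = 33.99
Step 3: 17.0 × 1.414³ = 48.06

12.02px, 17.00px, 24.04px, 33.99px, 48.06px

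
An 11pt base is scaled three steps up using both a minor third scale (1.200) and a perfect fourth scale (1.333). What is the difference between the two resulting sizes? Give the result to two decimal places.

7.05pt

Minor third: 11.0 × 1.200³ = 19.0080pt
Perfect fourth: 11.0 × 1.333³ = 26.0545pt
Difference: 26.0545 − 19.0080 = 7.0465pt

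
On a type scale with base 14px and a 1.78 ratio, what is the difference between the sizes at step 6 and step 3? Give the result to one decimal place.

366.3px

Step 3: 14.0 × 1.78³ = 78.957px
Step 6: 14.0 × 1.78⁶ = 445.295px
Difference: 445.295 − 78.957 = 366.338px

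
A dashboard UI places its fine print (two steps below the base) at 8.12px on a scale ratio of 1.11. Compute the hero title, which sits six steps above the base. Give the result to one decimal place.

8.12 × 1.11⁸ = 8.12 × 2.30454 ≈ 18.713

18.7px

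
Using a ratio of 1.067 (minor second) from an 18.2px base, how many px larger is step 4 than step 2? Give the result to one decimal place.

2.9px

Step 2: 18.2 × 1.067² = 20.720px
Step 4: 18.2 × 1.067⁴ = 23.590px
Difference: 23.590 − 20.720 = 2.870px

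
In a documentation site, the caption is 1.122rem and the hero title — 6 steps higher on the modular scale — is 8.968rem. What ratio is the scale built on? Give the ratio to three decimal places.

r⁶ = 8.968 / 1.122, so r = (8.968/1.122)^(1/6).
r = 7.9929^(1/6) ≈ 1.4140

1.414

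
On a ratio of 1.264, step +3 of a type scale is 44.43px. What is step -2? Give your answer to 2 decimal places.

13.77px

The gap is -2 − (3) = -5 steps, so the factor is 1.264^-5.
44.43 ÷ 1.264⁵ = 44.43 ÷ 3.22653 ≈ 13.770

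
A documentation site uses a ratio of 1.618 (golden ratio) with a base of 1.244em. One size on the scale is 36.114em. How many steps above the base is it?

7

1.618ⁿ = 36.114 / 1.244 = 29.0305
n = ln(29.0305) / ln(1.618) = 3.3683 / 0.4812 ≈ 7.00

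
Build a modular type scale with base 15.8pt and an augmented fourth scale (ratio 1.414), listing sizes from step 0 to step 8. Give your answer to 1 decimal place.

15.8pt, 22.3pt, 31.6pt, 44.7pt, 63.2pt, 89.3pt, 126.3pt, 178.6pt, 252.5pt

Step 0: 15.8pt
Step 1: 15.8 × 1.414 = 22.3
Step 2: 15.8 × 1.414² = 31.6
Step 3: 15.8 × 1.414³ = 44.7
Step 4: 15.8 × 1.414⁴ = 63.2
Step 5: 15.8 × 1.414⁵ = 89.3
Step 6: 15.8 × 1.414⁶ = 126.3
Step 7: 15.8 × 1.414⁷ = 178.6
Step 8: 15.8 × 1.414⁸ = 252.5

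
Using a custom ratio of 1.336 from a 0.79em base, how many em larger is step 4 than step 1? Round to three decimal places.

Step 1: 0.79 × 1.336 = 1.05544em
Step 4: 0.79 × 1.336⁴ = 2.51682em
Difference: 2.51682 − 1.05544 = 1.46138em

1.461em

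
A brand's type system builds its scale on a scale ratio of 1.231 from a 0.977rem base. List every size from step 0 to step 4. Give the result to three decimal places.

0.977rem, 1.203rem, 1.481rem, 1.823rem, 2.244rem

Step 0: 0.977rem
Step 1: 0.977 × 1.231 = 1.203
Step 2: 0.977 × 1.231² = 1.481
Step 3: 0.977 × 1.231³ = 1.823
Step 4: 0.977 × 1.231⁴ = 2.244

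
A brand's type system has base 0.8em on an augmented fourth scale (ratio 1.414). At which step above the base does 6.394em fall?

1.414ⁿ = 6.394 / 0.8 = 7.9925
n = ln(7.9925) / ln(1.414) = 2.0785 / 0.3464 ≈ 6.00

6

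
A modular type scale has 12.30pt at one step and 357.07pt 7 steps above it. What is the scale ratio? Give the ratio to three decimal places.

1.618

r⁷ = 357.07 / 12.30, so r = (357.07/12.30)^(1/7).
r = 29.0301^(1/7) ≈ 1.6180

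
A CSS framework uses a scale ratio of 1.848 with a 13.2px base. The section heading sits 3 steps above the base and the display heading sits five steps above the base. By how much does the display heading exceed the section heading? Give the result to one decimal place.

201.2px

Step 3: 13.2 × 1.848³ = 83.307px
Step 5: 13.2 × 1.848⁵ = 284.501px
Difference: 284.501 − 83.307 = 201.194px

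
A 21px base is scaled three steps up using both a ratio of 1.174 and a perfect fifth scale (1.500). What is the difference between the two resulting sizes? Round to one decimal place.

At 1.174: 21.0 × 1.174³ = 33.980px
Perfect fifth: 21.0 × 1.500³ = 70.875px
Difference: 70.875 − 33.980 = 36.895px

36.9px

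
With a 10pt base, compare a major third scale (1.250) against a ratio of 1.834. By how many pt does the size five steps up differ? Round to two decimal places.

Major third: 10.0 × 1.250⁵ = 30.5176pt
At 1.834: 10.0 × 1.834⁵ = 207.4898pt
Difference: 207.4898 − 30.5176 = 176.9722pt

176.97pt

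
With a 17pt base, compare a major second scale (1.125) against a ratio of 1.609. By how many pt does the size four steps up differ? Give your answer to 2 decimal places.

Major second: 17.0 × 1.125⁴ = 27.2307pt
At 1.609: 17.0 × 1.609⁴ = 113.9392pt
Difference: 113.9392 − 27.2307 = 86.7085pt

86.71pt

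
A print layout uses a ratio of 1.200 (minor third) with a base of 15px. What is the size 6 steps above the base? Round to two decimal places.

44.79px

A modular type scale is a geometric sequence: sizeₙ = base × rⁿ.
15.0 × 1.200⁶ = 15.0 × 2.98598 ≈ 44.79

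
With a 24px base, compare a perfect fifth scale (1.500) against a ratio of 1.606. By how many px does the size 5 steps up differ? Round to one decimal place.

Perfect fifth: 24.0 × 1.500⁵ = 182.250px
At 1.606: 24.0 × 1.606⁵ = 256.412px
Difference: 256.412 − 182.250 = 74.162px

74.2px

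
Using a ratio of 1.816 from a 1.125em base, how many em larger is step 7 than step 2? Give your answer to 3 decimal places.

Step 2: 1.125 × 1.816² = 3.71009em
Step 7: 1.125 × 1.816⁷ = 73.27628em
Difference: 73.27628 − 3.71009 = 69.56619em

69.566em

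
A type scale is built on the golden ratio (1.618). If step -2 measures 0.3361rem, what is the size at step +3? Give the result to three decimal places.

3.727rem

The gap is 3 − (-2) = 5 steps, so the factor is 1.618^5.
0.3361 × 1.618⁵ = 0.3361 × 11.08901 ≈ 3.727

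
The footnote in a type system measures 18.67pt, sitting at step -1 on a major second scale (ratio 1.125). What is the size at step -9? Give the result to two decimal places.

18.67 ÷ 1.125⁸ = 18.67 ÷ 2.56578 ≈ 7.277

7.28pt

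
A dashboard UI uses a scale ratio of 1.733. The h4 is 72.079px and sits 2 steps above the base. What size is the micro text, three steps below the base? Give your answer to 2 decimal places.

72.079 ÷ 1.733⁵ = 72.079 ÷ 15.63122 ≈ 4.611

4.61px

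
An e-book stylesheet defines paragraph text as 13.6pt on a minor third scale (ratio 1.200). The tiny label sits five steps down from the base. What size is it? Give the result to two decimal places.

5.47pt

Every step multiplies by the scale ratio.
13.6 ÷ 1.200⁵ = 13.6 ÷ 2.48832 ≈ 5.47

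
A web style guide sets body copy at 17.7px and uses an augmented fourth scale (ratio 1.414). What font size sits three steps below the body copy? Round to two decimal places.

6.26px

A modular type scale is a geometric sequence: sizeₙ = base × rⁿ.
17.7 ÷ 1.414³ = 17.7 ÷ 2.82715 ≈ 6.26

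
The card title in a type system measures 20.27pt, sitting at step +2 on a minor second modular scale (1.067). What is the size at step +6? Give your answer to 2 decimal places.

26.27pt

20.27 × 1.067⁴ = 20.27 × 1.29616 ≈ 26.273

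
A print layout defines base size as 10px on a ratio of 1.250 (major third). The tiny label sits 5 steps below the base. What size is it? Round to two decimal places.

3.28px

Every step multiplies by the scale ratio.
10.0 ÷ 1.250⁵ = 10.0 ÷ 3.05176 ≈ 3.28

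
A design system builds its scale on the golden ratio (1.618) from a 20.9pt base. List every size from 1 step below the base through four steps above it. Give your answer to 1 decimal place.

12.9pt, 20.9pt, 33.8pt, 54.7pt, 88.5pt, 143.2pt

Step -1: 20.9 ÷ 1.618 = 12.9
Step 0: 20.9pt
Step 1: 20.9 × 1.618 = 33.8
Step 2: 20.9 × 1.618² = 54.7
Step 3: 20.9 × 1.618³ = 88.5
Step 4: 20.9 × 1.618⁴ = 143.2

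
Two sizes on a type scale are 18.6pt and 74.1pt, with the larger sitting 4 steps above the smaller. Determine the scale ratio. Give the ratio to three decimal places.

r⁴ = 74.1 / 18.6, so r = (74.1/18.6)^(1/4).
r = 3.9839^(1/4) ≈ 1.4128

1.413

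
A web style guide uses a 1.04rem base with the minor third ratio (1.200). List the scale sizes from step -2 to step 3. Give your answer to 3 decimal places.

Step -2: 1.04 ÷ 1.200² = 0.722
Step -1: 1.04 ÷ 1.200 = 0.867
Step 0: 1.04rem
Step 1: 1.04 × 1.200 = 1.248
Step 2: 1.04 × 1.200² = 1.498
Step 3: 1.04 × 1.200³ = 1.797

0.722rem, 0.867rem, 1.040rem, 1.248rem, 1.498rem, 1.797rem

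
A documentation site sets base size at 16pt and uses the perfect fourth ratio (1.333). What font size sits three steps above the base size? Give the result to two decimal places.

37.90pt

Each step on a modular scale multiplies by the ratio, so the size n steps from the base is base × ratioⁿ.
16.0 × 1.333³ = 16.0 × 2.36859 ≈ 37.90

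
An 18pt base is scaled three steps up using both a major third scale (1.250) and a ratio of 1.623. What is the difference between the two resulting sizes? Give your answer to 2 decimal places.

Major third: 18.0 × 1.250³ = 35.1562pt
At 1.623: 18.0 × 1.623³ = 76.9534pt
Difference: 76.9534 − 35.1562 = 41.7972pt

41.80pt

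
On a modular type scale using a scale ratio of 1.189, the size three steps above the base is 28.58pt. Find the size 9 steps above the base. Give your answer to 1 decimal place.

80.8pt

28.58 × 1.189⁶ = 28.58 × 2.82547 ≈ 80.752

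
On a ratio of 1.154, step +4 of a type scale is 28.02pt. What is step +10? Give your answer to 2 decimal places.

Moving from step +4 to step +10 is 6 steps up, so multiply by r⁶.
28.02 × 1.154⁶ = 28.02 × 2.36176 ≈ 66.176

66.18pt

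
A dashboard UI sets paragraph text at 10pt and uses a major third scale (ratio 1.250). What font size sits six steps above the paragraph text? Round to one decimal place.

A modular type scale is a geometric sequence: sizeₙ = base × rⁿ.
10.0 × 1.250⁶ = 10.0 × 3.81470 ≈ 38.15

38.1pt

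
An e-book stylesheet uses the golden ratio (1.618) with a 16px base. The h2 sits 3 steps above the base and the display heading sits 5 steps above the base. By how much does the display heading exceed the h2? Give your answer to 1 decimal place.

109.7px

Step 3: 16.0 × 1.618³ = 67.773px
Step 5: 16.0 × 1.618⁵ = 177.424px
Difference: 177.424 − 67.773 = 109.651px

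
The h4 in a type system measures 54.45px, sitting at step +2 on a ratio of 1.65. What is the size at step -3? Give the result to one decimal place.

4.5px

The gap is -3 − (2) = -5 steps, so the factor is 1.65^-5.
54.45 ÷ 1.65⁵ = 54.45 ÷ 12.22981 ≈ 4.452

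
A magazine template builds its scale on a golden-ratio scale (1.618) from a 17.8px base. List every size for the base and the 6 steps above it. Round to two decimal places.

17.80px, 28.80px, 46.60px, 75.40px, 121.99px, 197.38px, 319.37px

Step 0: 17.8px
Step 1: 17.8 × 1.618 = 28.80
Step 2: 17.8 × 1.618² = 46.60
Step 3: 17.8 × 1.618³ = 75.40
Step 4: 17.8 × 1.618⁴ = 121.99
Step 5: 17.8 × 1.618⁵ = 197.38
Step 6: 17.8 × 1.618⁶ = 319.37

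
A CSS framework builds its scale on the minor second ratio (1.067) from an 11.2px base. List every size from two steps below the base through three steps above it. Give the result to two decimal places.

Step -2: 11.2 ÷ 1.067² = 9.84
Step -1: 11.2 ÷ 1.067 = 10.50
Step 0: 11.2px
Step 1: 11.2 × 1.067 = 11.95
Step 2: 11.2 × 1.067² = 12.75
Step 3: 11.2 × 1.067³ = 13.61

9.84px, 10.50px, 11.20px, 11.95px, 12.75px, 13.61px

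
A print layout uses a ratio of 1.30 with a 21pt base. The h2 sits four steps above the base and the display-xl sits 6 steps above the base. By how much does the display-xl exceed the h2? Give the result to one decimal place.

Step 4: 21.0 × 1.30⁴ = 59.978pt
Step 6: 21.0 × 1.30⁶ = 101.363pt
Difference: 101.363 − 59.978 = 41.385pt

41.4pt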